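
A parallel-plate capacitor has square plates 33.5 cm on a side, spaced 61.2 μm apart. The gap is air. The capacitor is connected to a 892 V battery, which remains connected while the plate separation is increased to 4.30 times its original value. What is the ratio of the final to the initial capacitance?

C = ε₀A/d scales as 1/d, so C₂/C₁ = d₁/d₂ = 1/4.30 = 0.233.

C₂/C₁ ≈ 0.233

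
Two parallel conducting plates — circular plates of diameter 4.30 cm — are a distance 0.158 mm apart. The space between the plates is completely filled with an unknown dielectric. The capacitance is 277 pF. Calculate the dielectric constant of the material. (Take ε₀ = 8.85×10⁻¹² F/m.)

A = π(4.30/2 cm)² = 1.45×10⁻³ m².
κ = Cd/(ε₀A) = 2.77×10⁻¹⁰ × 1.58×10⁻⁴ / (8.85×10⁻¹² × 1.45×10⁻³) = 3.41.

κ ≈ 3.41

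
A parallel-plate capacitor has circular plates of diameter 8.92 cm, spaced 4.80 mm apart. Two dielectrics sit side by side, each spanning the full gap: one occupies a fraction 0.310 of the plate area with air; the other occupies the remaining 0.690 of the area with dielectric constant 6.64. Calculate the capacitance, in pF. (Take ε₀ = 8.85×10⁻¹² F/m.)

C ≈ 56.4 pF

A = π(8.92/2 cm)² = 6.25×10⁻³ m².
Side-by-side slabs ⇒ two capacitors in parallel, each spanning the full gap.
C₁ = κ₁ε₀A₁/d = 1.00 × 8.85×10⁻¹² × 1.94×10⁻³ / 4.80×10⁻³ = 3.57×10⁻¹² F.
C₂ = κ₂ε₀A₂/d = 6.64 × 8.85×10⁻¹² × 4.31×10⁻³ / 4.80×10⁻³ = 5.28×10⁻¹¹ F.
C = C₁ + C₂ = 5.64×10⁻¹¹ F.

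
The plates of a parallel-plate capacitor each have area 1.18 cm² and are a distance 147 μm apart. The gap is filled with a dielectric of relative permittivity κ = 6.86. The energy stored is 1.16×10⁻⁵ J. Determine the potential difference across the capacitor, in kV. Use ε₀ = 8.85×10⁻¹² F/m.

A = 1.18 cm² = 1.18×10⁻⁴ m².
C = κε₀A/d = 6.86 × 8.85×10⁻¹² × 1.18×10⁻⁴ / 1.47×10⁻⁴ = 4.87×10⁻¹¹ F.
V = √(2U/C) = √(2 × 1.16×10⁻⁵ / 4.87×10⁻¹¹) = 6.90×10² V.

V ≈ 0.690 kV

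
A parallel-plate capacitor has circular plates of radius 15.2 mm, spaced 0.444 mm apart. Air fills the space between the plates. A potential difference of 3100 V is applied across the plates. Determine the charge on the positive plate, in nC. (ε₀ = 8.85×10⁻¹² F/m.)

A = π(15.2 mm)² = 7.26×10⁻⁴ m².
C = ε₀A/d = 8.85×10⁻¹² × 7.26×10⁻⁴ / 4.44×10⁻⁴ = 1.45×10⁻¹¹ F.
Q = CV = 1.45×10⁻¹¹ × 3100 = 4.48×10⁻⁸ C.

Q ≈ 44.8 nC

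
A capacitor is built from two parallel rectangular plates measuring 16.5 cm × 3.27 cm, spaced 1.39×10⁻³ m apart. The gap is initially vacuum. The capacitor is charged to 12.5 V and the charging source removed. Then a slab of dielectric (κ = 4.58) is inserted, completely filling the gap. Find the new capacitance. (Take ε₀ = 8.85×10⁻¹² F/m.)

C ≈ 157 pF

A = 16.5 × 3.27 cm² = 5.40×10⁻³ m².
Initially C₁ = ε₀A/d = 8.85×10⁻¹² × 5.40×10⁻³ / 1.39×10⁻³ = 3.44×10⁻¹¹ F.
C = κε₀A/d scales with κ, so C₂/C₁ = κ = 4.58.
C₂ = 4.58 × 3.44×10⁻¹¹ = 1.57×10⁻¹⁰ F.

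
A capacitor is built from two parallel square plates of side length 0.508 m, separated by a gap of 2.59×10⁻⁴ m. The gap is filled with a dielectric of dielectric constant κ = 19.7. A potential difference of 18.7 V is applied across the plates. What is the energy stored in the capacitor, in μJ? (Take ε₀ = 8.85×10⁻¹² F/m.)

A = (0.508 m)² = 0.258 m².
C = κε₀A/d = 19.7 × 8.85×10⁻¹² × 0.258 / 2.59×10⁻⁴ = 1.74×10⁻⁷ F.
U = ½CV² = ½ × 1.74×10⁻⁷ × (18.7)² = 3.04×10⁻⁵ J.

U ≈ 30.4 μJ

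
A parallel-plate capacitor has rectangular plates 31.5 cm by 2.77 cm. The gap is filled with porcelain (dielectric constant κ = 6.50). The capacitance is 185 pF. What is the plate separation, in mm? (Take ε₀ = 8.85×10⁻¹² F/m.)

A = 31.5 × 2.77 cm² = 8.73×10⁻³ m².
d = κε₀A/C = 6.50 × 8.85×10⁻¹² × 8.73×10⁻³ / 1.85×10⁻¹⁰ = 2.71×10⁻³ m.

d ≈ 2.71 mm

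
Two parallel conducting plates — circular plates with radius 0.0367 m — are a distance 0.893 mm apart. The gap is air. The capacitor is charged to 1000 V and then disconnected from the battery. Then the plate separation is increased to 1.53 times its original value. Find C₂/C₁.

C₂/C₁ ≈ 0.654

C = ε₀A/d scales as 1/d, so C₂/C₁ = d₁/d₂ = 1/1.53 = 0.654.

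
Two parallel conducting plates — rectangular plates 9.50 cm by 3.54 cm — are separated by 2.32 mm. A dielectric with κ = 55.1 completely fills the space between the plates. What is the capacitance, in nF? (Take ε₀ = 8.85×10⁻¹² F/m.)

0.707 nF

A = 9.50 × 3.54 cm² = 3.36×10⁻³ m².
C = κε₀A/d = 55.1 × 8.85×10⁻¹² × 3.36×10⁻³ / 2.32×10⁻³ = 7.07×10⁻¹⁰ F.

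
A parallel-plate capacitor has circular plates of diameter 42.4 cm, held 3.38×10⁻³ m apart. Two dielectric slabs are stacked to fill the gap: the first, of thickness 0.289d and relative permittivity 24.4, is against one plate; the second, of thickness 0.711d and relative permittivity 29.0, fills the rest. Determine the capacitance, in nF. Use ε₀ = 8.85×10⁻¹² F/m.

C ≈ 10.2 nF

A = π(42.4/2 cm)² = 0.141 m².
Stacked slabs ⇒ two capacitors in series, each with the full plate area.
C₁ = κ₁ε₀A/d₁ = 24.4 × 8.85×10⁻¹² × 0.141 / 9.77×10⁻⁴ = 3.12×10⁻⁸ F.
C₂ = κ₂ε₀A/d₂ = 29.0 × 8.85×10⁻¹² × 0.141 / 2.40×10⁻³ = 1.51×10⁻⁸ F.
C = (1/C₁ + 1/C₂)⁻¹ = 1.02×10⁻⁸ F.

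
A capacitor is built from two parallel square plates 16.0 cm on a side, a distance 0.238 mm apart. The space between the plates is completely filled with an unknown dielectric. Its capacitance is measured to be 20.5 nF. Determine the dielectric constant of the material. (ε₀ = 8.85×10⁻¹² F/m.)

21.5

A = (16.0 cm)² = 2.56×10⁻² m².
κ = Cd/(ε₀A) = 2.05×10⁻⁸ × 2.38×10⁻⁴ / (8.85×10⁻¹² × 2.56×10⁻²) = 21.5.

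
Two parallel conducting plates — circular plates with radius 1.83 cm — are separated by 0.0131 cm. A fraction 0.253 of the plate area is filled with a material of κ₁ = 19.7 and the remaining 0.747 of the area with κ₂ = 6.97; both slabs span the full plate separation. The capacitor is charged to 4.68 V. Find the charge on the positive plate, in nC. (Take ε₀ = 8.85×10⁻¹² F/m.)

Q ≈ 3.39 nC

A = π(1.83 cm)² = 1.05×10⁻³ m².
Side-by-side slabs ⇒ two capacitors in parallel, each spanning the full gap.
C₁ = κ₁ε₀A₁/d = 19.7 × 8.85×10⁻¹² × 2.66×10⁻⁴ / 1.31×10⁻⁴ = 3.54×10⁻¹⁰ F.
C₂ = κ₂ε₀A₂/d = 6.97 × 8.85×10⁻¹² × 7.86×10⁻⁴ / 1.31×10⁻⁴ = 3.70×10⁻¹⁰ F.
C = C₁ + C₂ = 7.24×10⁻¹⁰ F.
Q = CV = 7.24×10⁻¹⁰ × 4.68 = 3.39×10⁻⁹ C.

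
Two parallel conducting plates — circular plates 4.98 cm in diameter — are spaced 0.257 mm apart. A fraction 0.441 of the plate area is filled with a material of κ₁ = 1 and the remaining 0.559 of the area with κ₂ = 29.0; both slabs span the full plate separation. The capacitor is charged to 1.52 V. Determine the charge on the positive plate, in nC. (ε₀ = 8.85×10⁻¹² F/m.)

A = π(4.98/2 cm)² = 1.95×10⁻³ m².
Side-by-side slabs ⇒ two capacitors in parallel, each spanning the full gap.
C₁ = κ₁ε₀A₁/d = 1.00 × 8.85×10⁻¹² × 8.59×10⁻⁴ / 2.57×10⁻⁴ = 2.96×10⁻¹¹ F.
C₂ = κ₂ε₀A₂/d = 29.0 × 8.85×10⁻¹² × 1.09×10⁻³ / 2.57×10⁻⁴ = 1.09×10⁻⁹ F.
C = C₁ + C₂ = 1.12×10⁻⁹ F.
Q = CV = 1.12×10⁻⁹ × 1.52 = 1.70×10⁻⁹ C.

1.70 nC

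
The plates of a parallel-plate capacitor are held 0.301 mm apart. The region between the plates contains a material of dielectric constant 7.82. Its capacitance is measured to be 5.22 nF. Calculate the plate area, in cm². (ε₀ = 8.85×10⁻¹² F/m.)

A = Cd/(κε₀) = 5.22×10⁻⁹ × 3.01×10⁻⁴ / (7.82 × 8.85×10⁻¹²) = 2.27×10⁻² m².

227 cm²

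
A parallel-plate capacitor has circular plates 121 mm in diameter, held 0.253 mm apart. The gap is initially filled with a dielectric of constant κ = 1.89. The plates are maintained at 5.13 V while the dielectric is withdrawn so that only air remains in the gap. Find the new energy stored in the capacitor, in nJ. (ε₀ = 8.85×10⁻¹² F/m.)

A = π(121/2 mm)² = 1.15×10⁻² m².
Initially C₁ = κε₀A/d = 1.89 × 8.85×10⁻¹² × 1.15×10⁻² / 2.53×10⁻⁴ = 7.60×10⁻¹⁰ F.
U₁ = 1.00×10⁻⁸ J.
Battery connected ⇒ V is held fixed. C₂ = 0.529 C₁ and U = ½CV², so U₂/U₁ = C₂/C₁ = 0.529.
U₂ = 0.529 × 1.00×10⁻⁸ = 5.29×10⁻⁹ J.

U ≈ 5.29 nJ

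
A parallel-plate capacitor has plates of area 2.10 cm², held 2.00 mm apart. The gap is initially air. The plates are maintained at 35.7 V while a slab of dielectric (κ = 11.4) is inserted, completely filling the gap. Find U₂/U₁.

U₂/U₁ ≈ 11.4

Battery connected ⇒ V is held fixed.
C₂ = 11.4 C₁ and U = ½CV², so U₂/U₁ = C₂/C₁ = 11.4.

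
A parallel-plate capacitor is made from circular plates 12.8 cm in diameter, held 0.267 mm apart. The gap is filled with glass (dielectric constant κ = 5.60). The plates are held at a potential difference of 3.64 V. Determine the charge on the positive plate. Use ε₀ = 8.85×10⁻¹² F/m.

8.69 nC

A = π(12.8/2 cm)² = 1.29×10⁻² m².
C = κε₀A/d = 5.60 × 8.85×10⁻¹² × 1.29×10⁻² / 2.67×10⁻⁴ = 2.39×10⁻⁹ F.
Q = CV = 2.39×10⁻⁹ × 3.64 = 8.69×10⁻⁹ C.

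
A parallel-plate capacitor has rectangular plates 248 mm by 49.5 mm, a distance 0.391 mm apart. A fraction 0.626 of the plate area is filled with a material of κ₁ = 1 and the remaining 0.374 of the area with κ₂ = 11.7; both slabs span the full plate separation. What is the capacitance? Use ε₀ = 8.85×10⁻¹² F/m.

1.39 nF

A = 248 × 49.5 mm² = 1.23×10⁻² m².
Side-by-side slabs ⇒ two capacitors in parallel, each spanning the full gap.
C₁ = κ₁ε₀A₁/d = 1.00 × 8.85×10⁻¹² × 7.68×10⁻³ / 3.91×10⁻⁴ = 1.74×10⁻¹⁰ F.
C₂ = κ₂ε₀A₂/d = 11.7 × 8.85×10⁻¹² × 4.59×10⁻³ / 3.91×10⁻⁴ = 1.22×10⁻⁹ F.
C = C₁ + C₂ = 1.39×10⁻⁹ F.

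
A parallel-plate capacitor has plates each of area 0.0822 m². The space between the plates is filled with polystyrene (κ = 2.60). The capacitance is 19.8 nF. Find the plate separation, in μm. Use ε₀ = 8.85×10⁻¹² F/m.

95.5 μm

d = κε₀A/C = 2.60 × 8.85×10⁻¹² × 8.22×10⁻² / 1.98×10⁻⁸ = 9.55×10⁻⁵ m.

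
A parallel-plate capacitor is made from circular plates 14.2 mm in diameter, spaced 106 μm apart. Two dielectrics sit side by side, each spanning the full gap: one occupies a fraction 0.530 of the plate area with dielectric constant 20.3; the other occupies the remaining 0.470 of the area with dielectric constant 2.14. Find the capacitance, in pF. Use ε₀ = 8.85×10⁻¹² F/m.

C ≈ 156 pF

A = π(14.2/2 mm)² = 1.58×10⁻⁴ m².
Side-by-side slabs ⇒ two capacitors in parallel, each spanning the full gap.
C₁ = κ₁ε₀A₁/d = 20.3 × 8.85×10⁻¹² × 8.39×10⁻⁵ / 1.06×10⁻⁴ = 1.42×10⁻¹⁰ F.
C₂ = κ₂ε₀A₂/d = 2.14 × 8.85×10⁻¹² × 7.44×10⁻⁵ / 1.06×10⁻⁴ = 1.33×10⁻¹¹ F.
C = C₁ + C₂ = 1.56×10⁻¹⁰ F.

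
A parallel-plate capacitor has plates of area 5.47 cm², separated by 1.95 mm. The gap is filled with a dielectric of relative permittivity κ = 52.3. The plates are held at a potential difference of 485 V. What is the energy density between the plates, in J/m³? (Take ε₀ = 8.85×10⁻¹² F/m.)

u ≈ 14.3 J/m³

E = V/d = 485 / 1.95×10⁻³ = 2.49×10⁵ V/m.
u = ½κε₀E² = ½ × 52.3 × 8.85×10⁻¹² × (2.49×10⁵)² = 14.3 J/m³.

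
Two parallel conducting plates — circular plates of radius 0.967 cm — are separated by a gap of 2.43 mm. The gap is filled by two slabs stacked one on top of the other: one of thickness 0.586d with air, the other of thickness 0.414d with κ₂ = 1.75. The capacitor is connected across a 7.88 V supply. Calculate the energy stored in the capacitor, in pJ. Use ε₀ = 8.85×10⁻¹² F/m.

40.4 pJ

A = π(0.967 cm)² = 2.94×10⁻⁴ m².
Stacked slabs ⇒ two capacitors in series, each with the full plate area.
C₁ = κ₁ε₀A/d₁ = 1.00 × 8.85×10⁻¹² × 2.94×10⁻⁴ / 1.42×10⁻³ = 1.83×10⁻¹² F.
C₂ = κ₂ε₀A/d₂ = 1.75 × 8.85×10⁻¹² × 2.94×10⁻⁴ / 1.01×10⁻³ = 4.52×10⁻¹² F.
C = (1/C₁ + 1/C₂)⁻¹ = 1.30×10⁻¹² F.
U = ½CV² = ½ × 1.30×10⁻¹² × (7.88)² = 4.04×10⁻¹¹ J.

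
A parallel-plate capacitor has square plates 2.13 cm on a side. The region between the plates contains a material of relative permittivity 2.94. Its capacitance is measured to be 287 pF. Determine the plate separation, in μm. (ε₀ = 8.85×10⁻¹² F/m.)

A = (2.13 cm)² = 4.54×10⁻⁴ m².
d = κε₀A/C = 2.94 × 8.85×10⁻¹² × 4.54×10⁻⁴ / 2.87×10⁻¹⁰ = 4.11×10⁻⁵ m.

d ≈ 41.1 μm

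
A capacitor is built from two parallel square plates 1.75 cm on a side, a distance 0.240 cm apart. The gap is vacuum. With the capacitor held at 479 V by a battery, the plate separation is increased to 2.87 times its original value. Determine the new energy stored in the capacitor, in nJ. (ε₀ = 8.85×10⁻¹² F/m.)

A = (1.75 cm)² = 3.06×10⁻⁴ m².
Initially C₁ = ε₀A/d = 8.85×10⁻¹² × 3.06×10⁻⁴ / 2.40×10⁻³ = 1.13×10⁻¹² F.
U₁ = 1.30×10⁻⁷ J.
Battery connected ⇒ V is held fixed. C₂ = 0.348 C₁ and U = ½CV², so U₂/U₁ = C₂/C₁ = 0.348.
U₂ = 0.348 × 1.30×10⁻⁷ = 4.51×10⁻⁸ J.

45.1 nJ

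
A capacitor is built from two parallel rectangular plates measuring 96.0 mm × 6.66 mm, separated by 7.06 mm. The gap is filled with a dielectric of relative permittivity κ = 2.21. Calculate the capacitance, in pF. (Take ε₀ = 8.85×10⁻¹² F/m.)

C ≈ 1.77 pF

A = 96.0 × 6.66 mm² = 6.39×10⁻⁴ m².
C = κε₀A/d = 2.21 × 8.85×10⁻¹² × 6.39×10⁻⁴ / 7.06×10⁻³ = 1.77×10⁻¹² F.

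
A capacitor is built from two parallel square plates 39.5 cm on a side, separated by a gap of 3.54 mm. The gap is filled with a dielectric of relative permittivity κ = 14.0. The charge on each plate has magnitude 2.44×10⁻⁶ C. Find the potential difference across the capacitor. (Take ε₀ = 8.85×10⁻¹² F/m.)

A = (39.5 cm)² = 0.156 m².
C = κε₀A/d = 14.0 × 8.85×10⁻¹² × 0.156 / 3.54×10⁻³ = 5.46×10⁻⁹ F.
V = Q/C = 2.44×10⁻⁶ / 5.46×10⁻⁹ = 4.47×10² V.

V ≈ 447 V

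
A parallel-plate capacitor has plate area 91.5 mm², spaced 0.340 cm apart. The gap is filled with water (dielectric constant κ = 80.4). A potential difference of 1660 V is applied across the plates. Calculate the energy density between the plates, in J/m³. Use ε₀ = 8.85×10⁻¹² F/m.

u ≈ 84.8 J/m³

E = V/d = 1660 / 3.40×10⁻³ = 4.88×10⁵ V/m.
u = ½κε₀E² = ½ × 80.4 × 8.85×10⁻¹² × (4.88×10⁵)² = 84.8 J/m³.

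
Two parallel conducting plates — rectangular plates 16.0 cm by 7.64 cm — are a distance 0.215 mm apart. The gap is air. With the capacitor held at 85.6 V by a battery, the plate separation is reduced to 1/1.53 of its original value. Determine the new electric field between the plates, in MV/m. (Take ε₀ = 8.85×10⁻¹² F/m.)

A = 16.0 × 7.64 cm² = 1.22×10⁻² m².
Initially C₁ = ε₀A/d = 8.85×10⁻¹² × 1.22×10⁻² / 2.15×10⁻⁴ = 5.03×10⁻¹⁰ F.
E₁ = 3.98×10⁵ V/m.
Battery connected ⇒ V is held fixed. E = V/d, so E₂/E₁ = d₁/d₂ = 1.53.
E₂ = 1.53 × 3.98×10⁵ = 6.09×10⁵ V/m.

E ≈ 0.609 MV/m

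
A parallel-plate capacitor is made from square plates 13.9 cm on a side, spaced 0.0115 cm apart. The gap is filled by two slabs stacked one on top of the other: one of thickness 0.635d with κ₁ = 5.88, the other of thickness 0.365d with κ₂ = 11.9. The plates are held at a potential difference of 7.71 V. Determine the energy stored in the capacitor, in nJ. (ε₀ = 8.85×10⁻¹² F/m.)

U ≈ 319 nJ

A = (13.9 cm)² = 1.93×10⁻² m².
Stacked slabs ⇒ two capacitors in series, each with the full plate area.
C₁ = κ₁ε₀A/d₁ = 5.88 × 8.85×10⁻¹² × 1.93×10⁻² / 7.30×10⁻⁵ = 1.38×10⁻⁸ F.
C₂ = κ₂ε₀A/d₂ = 11.9 × 8.85×10⁻¹² × 1.93×10⁻² / 4.20×10⁻⁵ = 4.85×10⁻⁸ F.
C = (1/C₁ + 1/C₂)⁻¹ = 1.07×10⁻⁸ F.
U = ½CV² = ½ × 1.07×10⁻⁸ × (7.71)² = 3.19×10⁻⁷ J.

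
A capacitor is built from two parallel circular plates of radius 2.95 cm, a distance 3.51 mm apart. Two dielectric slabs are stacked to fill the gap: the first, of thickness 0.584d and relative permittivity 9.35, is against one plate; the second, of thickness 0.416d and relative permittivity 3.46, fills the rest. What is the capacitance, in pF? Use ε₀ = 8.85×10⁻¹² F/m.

C ≈ 37.7 pF

A = π(2.95 cm)² = 2.73×10⁻³ m².
Stacked slabs ⇒ two capacitors in series, each with the full plate area.
C₁ = κ₁ε₀A/d₁ = 9.35 × 8.85×10⁻¹² × 2.73×10⁻³ / 2.05×10⁻³ = 1.10×10⁻¹⁰ F.
C₂ = κ₂ε₀A/d₂ = 3.46 × 8.85×10⁻¹² × 2.73×10⁻³ / 1.46×10⁻³ = 5.73×10⁻¹¹ F.
C = (1/C₁ + 1/C₂)⁻¹ = 3.77×10⁻¹¹ F.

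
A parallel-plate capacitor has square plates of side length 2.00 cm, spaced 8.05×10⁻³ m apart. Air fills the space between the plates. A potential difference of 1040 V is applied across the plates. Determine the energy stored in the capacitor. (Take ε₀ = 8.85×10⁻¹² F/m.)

238 nJ

A = (2.00 cm)² = 4.00×10⁻⁴ m².
C = ε₀A/d = 8.85×10⁻¹² × 4.00×10⁻⁴ / 8.05×10⁻³ = 4.40×10⁻¹³ F.
U = ½CV² = ½ × 4.40×10⁻¹³ × (1040)² = 2.38×10⁻⁷ J.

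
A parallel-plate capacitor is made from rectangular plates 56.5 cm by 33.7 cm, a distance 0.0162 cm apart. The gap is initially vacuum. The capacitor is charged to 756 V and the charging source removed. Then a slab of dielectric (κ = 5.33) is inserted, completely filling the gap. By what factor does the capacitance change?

C = κε₀A/d scales with κ, so C₂/C₁ = κ = 5.33.

C₂/C₁ ≈ 5.33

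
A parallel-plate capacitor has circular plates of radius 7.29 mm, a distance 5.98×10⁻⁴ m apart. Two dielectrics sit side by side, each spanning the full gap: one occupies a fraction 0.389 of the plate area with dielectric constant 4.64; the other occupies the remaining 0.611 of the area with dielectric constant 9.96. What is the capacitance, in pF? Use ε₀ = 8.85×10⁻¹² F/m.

A = π(7.29 mm)² = 1.67×10⁻⁴ m².
Side-by-side slabs ⇒ two capacitors in parallel, each spanning the full gap.
C₁ = κ₁ε₀A₁/d = 4.64 × 8.85×10⁻¹² × 6.49×10⁻⁵ / 5.98×10⁻⁴ = 4.46×10⁻¹² F.
C₂ = κ₂ε₀A₂/d = 9.96 × 8.85×10⁻¹² × 1.02×10⁻⁴ / 5.98×10⁻⁴ = 1.50×10⁻¹¹ F.
C = C₁ + C₂ = 1.95×10⁻¹¹ F.

19.5 pF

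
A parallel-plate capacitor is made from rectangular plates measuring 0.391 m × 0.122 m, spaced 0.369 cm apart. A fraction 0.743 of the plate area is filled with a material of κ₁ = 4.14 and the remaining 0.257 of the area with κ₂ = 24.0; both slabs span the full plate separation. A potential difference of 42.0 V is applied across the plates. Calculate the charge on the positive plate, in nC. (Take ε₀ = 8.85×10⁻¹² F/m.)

Q ≈ 44.4 nC

A = 0.391 × 0.122 m² = 4.77×10⁻² m².
Side-by-side slabs ⇒ two capacitors in parallel, each spanning the full gap.
C₁ = κ₁ε₀A₁/d = 4.14 × 8.85×10⁻¹² × 3.54×10⁻² / 3.69×10⁻³ = 3.52×10⁻¹⁰ F.
C₂ = κ₂ε₀A₂/d = 24.0 × 8.85×10⁻¹² × 1.23×10⁻² / 3.69×10⁻³ = 7.06×10⁻¹⁰ F.
C = C₁ + C₂ = 1.06×10⁻⁹ F.
Q = CV = 1.06×10⁻⁹ × 42.0 = 4.44×10⁻⁸ C.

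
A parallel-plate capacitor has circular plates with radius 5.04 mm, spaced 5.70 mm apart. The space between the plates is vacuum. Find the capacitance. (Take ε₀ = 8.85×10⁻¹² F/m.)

C ≈ 1.24×10⁻⁴ nF

A = π(5.04 mm)² = 7.98×10⁻⁵ m².
C = ε₀A/d = 8.85×10⁻¹² × 7.98×10⁻⁵ / 5.70×10⁻³ = 1.24×10⁻¹³ F.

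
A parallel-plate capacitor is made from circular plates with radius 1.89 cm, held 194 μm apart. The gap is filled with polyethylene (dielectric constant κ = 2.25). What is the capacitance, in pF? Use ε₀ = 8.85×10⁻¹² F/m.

A = π(1.89 cm)² = 1.12×10⁻³ m².
C = κε₀A/d = 2.25 × 8.85×10⁻¹² × 1.12×10⁻³ / 1.94×10⁻⁴ = 1.15×10⁻¹⁰ F.

115 pF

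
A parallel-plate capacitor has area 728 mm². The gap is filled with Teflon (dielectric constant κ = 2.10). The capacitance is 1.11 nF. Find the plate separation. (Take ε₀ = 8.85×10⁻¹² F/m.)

A = 728 mm² = 7.28×10⁻⁴ m².
d = κε₀A/C = 2.10 × 8.85×10⁻¹² × 7.28×10⁻⁴ / 1.11×10⁻⁹ = 1.22×10⁻⁵ m.

12.2 μm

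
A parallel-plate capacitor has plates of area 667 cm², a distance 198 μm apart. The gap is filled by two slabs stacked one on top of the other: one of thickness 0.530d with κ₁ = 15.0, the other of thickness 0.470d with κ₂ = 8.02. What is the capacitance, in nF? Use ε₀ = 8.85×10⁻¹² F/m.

A = 667 cm² = 6.67×10⁻² m².
Stacked slabs ⇒ two capacitors in series, each with the full plate area.
C₁ = κ₁ε₀A/d₁ = 15.0 × 8.85×10⁻¹² × 6.67×10⁻² / 1.05×10⁻⁴ = 8.44×10⁻⁸ F.
C₂ = κ₂ε₀A/d₂ = 8.02 × 8.85×10⁻¹² × 6.67×10⁻² / 9.31×10⁻⁵ = 5.09×10⁻⁸ F.
C = (1/C₁ + 1/C₂)⁻¹ = 3.17×10⁻⁸ F.

31.7 nF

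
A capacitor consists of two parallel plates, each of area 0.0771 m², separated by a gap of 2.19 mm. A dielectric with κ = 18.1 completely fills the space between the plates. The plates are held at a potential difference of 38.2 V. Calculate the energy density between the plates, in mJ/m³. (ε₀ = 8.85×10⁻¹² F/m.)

E = V/d = 38.2 / 2.19×10⁻³ = 1.74×10⁴ V/m.
u = ½κε₀E² = ½ × 18.1 × 8.85×10⁻¹² × (1.74×10⁴)² = 2.44×10⁻² J/m³.

24.4 mJ/m³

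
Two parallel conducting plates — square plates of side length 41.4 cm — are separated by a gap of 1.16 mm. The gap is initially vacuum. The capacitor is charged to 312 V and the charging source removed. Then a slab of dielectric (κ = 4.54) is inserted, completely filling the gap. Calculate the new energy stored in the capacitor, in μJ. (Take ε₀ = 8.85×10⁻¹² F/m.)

A = (41.4 cm)² = 0.171 m².
Initially C₁ = ε₀A/d = 8.85×10⁻¹² × 0.171 / 1.16×10⁻³ = 1.31×10⁻⁹ F.
U₁ = 6.36×10⁻⁵ J.
Isolated ⇒ Q is held fixed. C₂ = 4.54 C₁ and U = Q²/(2C), so U₂/U₁ = C₁/C₂ = 0.220.
U₂ = 0.220 × 6.36×10⁻⁵ = 1.40×10⁻⁵ J.

U ≈ 14.0 μJ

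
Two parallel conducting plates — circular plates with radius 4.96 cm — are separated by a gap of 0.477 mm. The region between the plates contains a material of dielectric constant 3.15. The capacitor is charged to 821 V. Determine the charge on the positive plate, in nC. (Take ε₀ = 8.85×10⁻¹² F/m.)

371 nC

A = π(4.96 cm)² = 7.73×10⁻³ m².
C = κε₀A/d = 3.15 × 8.85×10⁻¹² × 7.73×10⁻³ / 4.77×10⁻⁴ = 4.52×10⁻¹⁰ F.
Q = CV = 4.52×10⁻¹⁰ × 821 = 3.71×10⁻⁷ C.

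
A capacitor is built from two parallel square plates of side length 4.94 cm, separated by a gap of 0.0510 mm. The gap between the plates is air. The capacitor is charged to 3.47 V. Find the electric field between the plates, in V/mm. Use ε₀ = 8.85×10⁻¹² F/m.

E ≈ 68.0 V/mm

E = V/d = 3.47 / 5.10×10⁻⁵ = 6.80×10⁴ V/m.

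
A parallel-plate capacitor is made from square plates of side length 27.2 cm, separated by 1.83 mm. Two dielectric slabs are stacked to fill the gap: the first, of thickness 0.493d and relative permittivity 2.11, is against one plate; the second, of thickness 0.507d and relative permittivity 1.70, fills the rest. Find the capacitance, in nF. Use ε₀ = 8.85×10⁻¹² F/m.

C ≈ 0.673 nF

A = (27.2 cm)² = 7.40×10⁻² m².
Stacked slabs ⇒ two capacitors in series, each with the full plate area.
C₁ = κ₁ε₀A/d₁ = 2.11 × 8.85×10⁻¹² × 7.40×10⁻² / 9.02×10⁻⁴ = 1.53×10⁻⁹ F.
C₂ = κ₂ε₀A/d₂ = 1.70 × 8.85×10⁻¹² × 7.40×10⁻² / 9.28×10⁻⁴ = 1.20×10⁻⁹ F.
C = (1/C₁ + 1/C₂)⁻¹ = 6.73×10⁻¹⁰ F.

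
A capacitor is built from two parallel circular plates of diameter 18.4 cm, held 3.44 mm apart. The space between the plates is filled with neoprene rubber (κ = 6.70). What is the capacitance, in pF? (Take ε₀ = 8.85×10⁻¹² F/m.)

C ≈ 458 pF

A = π(18.4/2 cm)² = 2.66×10⁻² m².
C = κε₀A/d = 6.70 × 8.85×10⁻¹² × 2.66×10⁻² / 3.44×10⁻³ = 4.58×10⁻¹⁰ F.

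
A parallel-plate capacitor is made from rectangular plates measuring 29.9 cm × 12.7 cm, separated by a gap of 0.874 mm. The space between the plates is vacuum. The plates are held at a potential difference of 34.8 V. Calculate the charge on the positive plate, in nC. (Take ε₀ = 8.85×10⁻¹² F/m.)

A = 29.9 × 12.7 cm² = 3.80×10⁻² m².
C = ε₀A/d = 8.85×10⁻¹² × 3.80×10⁻² / 8.74×10⁻⁴ = 3.85×10⁻¹⁰ F.
Q = CV = 3.85×10⁻¹⁰ × 34.8 = 1.34×10⁻⁸ C.

13.4 nC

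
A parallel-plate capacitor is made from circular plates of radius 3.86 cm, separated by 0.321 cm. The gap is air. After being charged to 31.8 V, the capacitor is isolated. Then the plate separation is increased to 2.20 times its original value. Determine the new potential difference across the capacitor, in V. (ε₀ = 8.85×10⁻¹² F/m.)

A = π(3.86 cm)² = 4.68×10⁻³ m².
Initially C₁ = ε₀A/d = 8.85×10⁻¹² × 4.68×10⁻³ / 3.21×10⁻³ = 1.29×10⁻¹¹ F.
V₁ = 31.8 V.
Isolated ⇒ Q is held fixed. C₂ = 0.455 C₁ and V = Q/C, so V₂/V₁ = C₁/C₂ = 2.20.
V₂ = 2.20 × 31.8 = 70.0 V.

V ≈ 70.0 V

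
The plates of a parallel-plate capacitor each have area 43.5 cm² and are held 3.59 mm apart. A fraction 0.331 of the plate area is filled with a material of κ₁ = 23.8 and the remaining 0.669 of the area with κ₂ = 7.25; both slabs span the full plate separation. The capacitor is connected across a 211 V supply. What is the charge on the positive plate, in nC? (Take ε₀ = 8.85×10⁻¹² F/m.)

A = 43.5 cm² = 4.35×10⁻³ m².
Side-by-side slabs ⇒ two capacitors in parallel, each spanning the full gap.
C₁ = κ₁ε₀A₁/d = 23.8 × 8.85×10⁻¹² × 1.44×10⁻³ / 3.59×10⁻³ = 8.45×10⁻¹¹ F.
C₂ = κ₂ε₀A₂/d = 7.25 × 8.85×10⁻¹² × 2.91×10⁻³ / 3.59×10⁻³ = 5.20×10⁻¹¹ F.
C = C₁ + C₂ = 1.36×10⁻¹⁰ F.
Q = CV = 1.36×10⁻¹⁰ × 211 = 2.88×10⁻⁸ C.

28.8 nC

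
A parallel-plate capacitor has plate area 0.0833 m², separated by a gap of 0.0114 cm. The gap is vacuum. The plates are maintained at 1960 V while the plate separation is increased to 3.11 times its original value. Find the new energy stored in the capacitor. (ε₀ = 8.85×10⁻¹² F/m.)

Initially C₁ = ε₀A/d = 8.85×10⁻¹² × 8.33×10⁻² / 1.14×10⁻⁴ = 6.47×10⁻⁹ F.
U₁ = 1.24×10⁻² J.
Battery connected ⇒ V is held fixed. C₂ = 0.322 C₁ and U = ½CV², so U₂/U₁ = C₂/C₁ = 0.322.
U₂ = 0.322 × 1.24×10⁻² = 3.99×10⁻³ J.

U ≈ 3.99 mJ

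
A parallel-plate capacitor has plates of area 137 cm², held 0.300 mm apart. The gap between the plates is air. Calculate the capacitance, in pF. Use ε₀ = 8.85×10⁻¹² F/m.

C ≈ 404 pF

A = 137 cm² = 1.37×10⁻² m².
C = ε₀A/d = 8.85×10⁻¹² × 1.37×10⁻² / 3.00×10⁻⁴ = 4.04×10⁻¹⁰ F.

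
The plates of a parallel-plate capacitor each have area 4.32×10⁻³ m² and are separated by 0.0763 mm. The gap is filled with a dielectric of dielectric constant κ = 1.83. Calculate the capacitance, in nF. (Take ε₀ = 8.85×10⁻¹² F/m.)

C ≈ 0.917 nF

C = κε₀A/d = 1.83 × 8.85×10⁻¹² × 4.32×10⁻³ / 7.63×10⁻⁵ = 9.17×10⁻¹⁰ F.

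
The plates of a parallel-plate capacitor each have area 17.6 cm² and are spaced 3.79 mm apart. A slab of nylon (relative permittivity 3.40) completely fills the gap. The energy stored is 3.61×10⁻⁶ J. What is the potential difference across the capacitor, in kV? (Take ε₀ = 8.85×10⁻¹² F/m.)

A = 17.6 cm² = 1.76×10⁻³ m².
C = κε₀A/d = 3.40 × 8.85×10⁻¹² × 1.76×10⁻³ / 3.79×10⁻³ = 1.40×10⁻¹¹ F.
V = √(2U/C) = √(2 × 3.61×10⁻⁶ / 1.40×10⁻¹¹) = 7.19×10² V.

V ≈ 0.719 kV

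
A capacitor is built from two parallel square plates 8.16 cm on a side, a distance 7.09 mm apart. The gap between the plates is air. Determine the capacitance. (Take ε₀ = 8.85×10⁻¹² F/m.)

8.31 pF

A = (8.16 cm)² = 6.66×10⁻³ m².
C = ε₀A/d = 8.85×10⁻¹² × 6.66×10⁻³ / 7.09×10⁻³ = 8.31×10⁻¹² F.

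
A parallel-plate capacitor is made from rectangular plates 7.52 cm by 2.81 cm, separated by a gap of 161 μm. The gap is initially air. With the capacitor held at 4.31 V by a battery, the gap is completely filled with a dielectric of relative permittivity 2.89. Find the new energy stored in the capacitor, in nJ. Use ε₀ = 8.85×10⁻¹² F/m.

A = 7.52 × 2.81 cm² = 2.11×10⁻³ m².
Initially C₁ = ε₀A/d = 8.85×10⁻¹² × 2.11×10⁻³ / 1.61×10⁻⁴ = 1.16×10⁻¹⁰ F.
U₁ = 1.08×10⁻⁹ J.
Battery connected ⇒ V is held fixed. C₂ = 2.89 C₁ and U = ½CV², so U₂/U₁ = C₂/C₁ = 2.89.
U₂ = 2.89 × 1.08×10⁻⁹ = 3.12×10⁻⁹ J.

U ≈ 3.12 nJ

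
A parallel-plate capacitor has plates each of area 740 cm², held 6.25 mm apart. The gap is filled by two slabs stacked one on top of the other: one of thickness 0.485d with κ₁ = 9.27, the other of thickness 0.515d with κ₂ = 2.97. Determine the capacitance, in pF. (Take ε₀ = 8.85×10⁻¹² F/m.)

C ≈ 464 pF

A = 740 cm² = 7.40×10⁻² m².
Stacked slabs ⇒ two capacitors in series, each with the full plate area.
C₁ = κ₁ε₀A/d₁ = 9.27 × 8.85×10⁻¹² × 7.40×10⁻² / 3.03×10⁻³ = 2.00×10⁻⁹ F.
C₂ = κ₂ε₀A/d₂ = 2.97 × 8.85×10⁻¹² × 7.40×10⁻² / 3.22×10⁻³ = 6.04×10⁻¹⁰ F.
C = (1/C₁ + 1/C₂)⁻¹ = 4.64×10⁻¹⁰ F.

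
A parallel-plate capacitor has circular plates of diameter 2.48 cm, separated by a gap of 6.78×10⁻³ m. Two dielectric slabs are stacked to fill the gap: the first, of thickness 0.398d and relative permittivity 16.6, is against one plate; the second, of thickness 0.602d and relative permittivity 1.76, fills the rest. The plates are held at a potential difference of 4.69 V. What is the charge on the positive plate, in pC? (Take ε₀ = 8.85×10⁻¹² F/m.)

8.08 pC

A = π(2.48/2 cm)² = 4.83×10⁻⁴ m².
Stacked slabs ⇒ two capacitors in series, each with the full plate area.
C₁ = κ₁ε₀A/d₁ = 16.6 × 8.85×10⁻¹² × 4.83×10⁻⁴ / 2.70×10⁻³ = 2.63×10⁻¹¹ F.
C₂ = κ₂ε₀A/d₂ = 1.76 × 8.85×10⁻¹² × 4.83×10⁻⁴ / 4.08×10⁻³ = 1.84×10⁻¹² F.
C = (1/C₁ + 1/C₂)⁻¹ = 1.72×10⁻¹² F.
Q = CV = 1.72×10⁻¹² × 4.69 = 8.08×10⁻¹² C.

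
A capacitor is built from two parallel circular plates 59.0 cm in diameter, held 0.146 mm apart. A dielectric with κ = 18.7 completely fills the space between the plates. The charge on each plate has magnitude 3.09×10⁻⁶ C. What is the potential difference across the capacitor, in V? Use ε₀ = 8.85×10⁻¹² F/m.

A = π(59.0/2 cm)² = 0.273 m².
C = κε₀A/d = 18.7 × 8.85×10⁻¹² × 0.273 / 1.46×10⁻⁴ = 3.10×10⁻⁷ F.
V = Q/C = 3.09×10⁻⁶ / 3.10×10⁻⁷ = 9.97 V.

V ≈ 9.97 V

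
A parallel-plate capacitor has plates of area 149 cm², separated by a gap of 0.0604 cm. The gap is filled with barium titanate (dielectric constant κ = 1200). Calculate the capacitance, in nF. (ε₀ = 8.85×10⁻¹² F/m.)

C ≈ 262 nF

A = 149 cm² = 1.49×10⁻² m².
C = κε₀A/d = 1200 × 8.85×10⁻¹² × 1.49×10⁻² / 6.04×10⁻⁴ = 2.62×10⁻⁷ F.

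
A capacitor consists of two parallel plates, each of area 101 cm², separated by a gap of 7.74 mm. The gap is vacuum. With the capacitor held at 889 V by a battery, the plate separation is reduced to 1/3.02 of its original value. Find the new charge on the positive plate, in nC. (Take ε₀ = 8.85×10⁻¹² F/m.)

31.0 nC

A = 101 cm² = 1.01×10⁻² m².
Initially C₁ = ε₀A/d = 8.85×10⁻¹² × 1.01×10⁻² / 7.74×10⁻³ = 1.15×10⁻¹¹ F.
Q₁ = 1.03×10⁻⁸ C.
Battery connected ⇒ V is held fixed. C₂ = 3.02 C₁ and Q = CV, so Q₂/Q₁ = C₂/C₁ = 3.02.
Q₂ = 3.02 × 1.03×10⁻⁸ = 3.10×10⁻⁸ C.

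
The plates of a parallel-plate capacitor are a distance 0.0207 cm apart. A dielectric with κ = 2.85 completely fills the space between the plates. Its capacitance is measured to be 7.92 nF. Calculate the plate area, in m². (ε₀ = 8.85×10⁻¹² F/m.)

A = Cd/(κε₀) = 7.92×10⁻⁹ × 2.07×10⁻⁴ / (2.85 × 8.85×10⁻¹²) = 6.50×10⁻² m².

0.0650 m²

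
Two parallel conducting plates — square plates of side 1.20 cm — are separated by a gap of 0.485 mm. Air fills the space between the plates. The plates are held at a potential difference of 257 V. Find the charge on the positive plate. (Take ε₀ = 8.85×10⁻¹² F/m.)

0.675 nC

A = (1.20 cm)² = 1.44×10⁻⁴ m².
C = ε₀A/d = 8.85×10⁻¹² × 1.44×10⁻⁴ / 4.85×10⁻⁴ = 2.63×10⁻¹² F.
Q = CV = 2.63×10⁻¹² × 257 = 6.75×10⁻¹⁰ C.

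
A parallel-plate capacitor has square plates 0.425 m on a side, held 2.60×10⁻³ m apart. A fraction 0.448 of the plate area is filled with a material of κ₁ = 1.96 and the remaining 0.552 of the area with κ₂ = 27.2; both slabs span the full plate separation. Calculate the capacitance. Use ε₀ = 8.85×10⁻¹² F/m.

A = (0.425 m)² = 0.181 m².
Side-by-side slabs ⇒ two capacitors in parallel, each spanning the full gap.
C₁ = κ₁ε₀A₁/d = 1.96 × 8.85×10⁻¹² × 8.09×10⁻² / 2.60×10⁻³ = 5.40×10⁻¹⁰ F.
C₂ = κ₂ε₀A₂/d = 27.2 × 8.85×10⁻¹² × 9.97×10⁻² / 2.60×10⁻³ = 9.23×10⁻⁹ F.
C = C₁ + C₂ = 9.77×10⁻⁹ F.

9.77 nF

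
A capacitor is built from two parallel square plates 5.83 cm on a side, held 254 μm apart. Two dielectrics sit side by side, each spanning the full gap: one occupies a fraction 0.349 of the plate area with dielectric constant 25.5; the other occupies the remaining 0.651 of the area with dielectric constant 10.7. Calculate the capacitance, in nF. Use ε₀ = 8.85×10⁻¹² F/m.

A = (5.83 cm)² = 3.40×10⁻³ m².
Side-by-side slabs ⇒ two capacitors in parallel, each spanning the full gap.
C₁ = κ₁ε₀A₁/d = 25.5 × 8.85×10⁻¹² × 1.19×10⁻³ / 2.54×10⁻⁴ = 1.05×10⁻⁹ F.
C₂ = κ₂ε₀A₂/d = 10.7 × 8.85×10⁻¹² × 2.21×10⁻³ / 2.54×10⁻⁴ = 8.25×10⁻¹⁰ F.
C = C₁ + C₂ = 1.88×10⁻⁹ F.

C ≈ 1.88 nF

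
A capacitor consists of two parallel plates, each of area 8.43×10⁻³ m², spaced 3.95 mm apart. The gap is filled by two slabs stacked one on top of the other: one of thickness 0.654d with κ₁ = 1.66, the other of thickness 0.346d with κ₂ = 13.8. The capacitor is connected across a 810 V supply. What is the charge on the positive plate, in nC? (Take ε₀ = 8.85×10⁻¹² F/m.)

36.5 nC

Stacked slabs ⇒ two capacitors in series, each with the full plate area.
C₁ = κ₁ε₀A/d₁ = 1.66 × 8.85×10⁻¹² × 8.43×10⁻³ / 2.58×10⁻³ = 4.79×10⁻¹¹ F.
C₂ = κ₂ε₀A/d₂ = 13.8 × 8.85×10⁻¹² × 8.43×10⁻³ / 1.37×10⁻³ = 7.53×10⁻¹⁰ F.
C = (1/C₁ + 1/C₂)⁻¹ = 4.51×10⁻¹¹ F.
Q = CV = 4.51×10⁻¹¹ × 810 = 3.65×10⁻⁸ C.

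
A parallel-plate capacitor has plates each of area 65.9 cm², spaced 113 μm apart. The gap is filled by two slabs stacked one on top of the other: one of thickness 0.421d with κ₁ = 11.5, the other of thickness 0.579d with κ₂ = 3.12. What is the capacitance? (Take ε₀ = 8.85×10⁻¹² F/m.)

2.32 nF

A = 65.9 cm² = 6.59×10⁻³ m².
Stacked slabs ⇒ two capacitors in series, each with the full plate area.
C₁ = κ₁ε₀A/d₁ = 11.5 × 8.85×10⁻¹² × 6.59×10⁻³ / 4.76×10⁻⁵ = 1.41×10⁻⁸ F.
C₂ = κ₂ε₀A/d₂ = 3.12 × 8.85×10⁻¹² × 6.59×10⁻³ / 6.54×10⁻⁵ = 2.78×10⁻⁹ F.
C = (1/C₁ + 1/C₂)⁻¹ = 2.32×10⁻⁹ F.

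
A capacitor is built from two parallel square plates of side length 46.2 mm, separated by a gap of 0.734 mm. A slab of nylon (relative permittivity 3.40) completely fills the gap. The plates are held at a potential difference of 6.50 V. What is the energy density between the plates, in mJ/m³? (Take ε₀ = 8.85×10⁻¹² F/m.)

u ≈ 1.18 mJ/m³

E = V/d = 6.50 / 7.34×10⁻⁴ = 8.86×10³ V/m.
u = ½κε₀E² = ½ × 3.40 × 8.85×10⁻¹² × (8.86×10³)² = 1.18×10⁻³ J/m³.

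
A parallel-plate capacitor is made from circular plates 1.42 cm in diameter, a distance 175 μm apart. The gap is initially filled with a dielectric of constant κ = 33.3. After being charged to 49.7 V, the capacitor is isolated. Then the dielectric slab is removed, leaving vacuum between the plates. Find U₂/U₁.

Isolated ⇒ Q is held fixed.
C₂ = 0.0300 C₁ and U = Q²/(2C), so U₂/U₁ = C₁/C₂ = 33.3.

U₂/U₁ ≈ 33.3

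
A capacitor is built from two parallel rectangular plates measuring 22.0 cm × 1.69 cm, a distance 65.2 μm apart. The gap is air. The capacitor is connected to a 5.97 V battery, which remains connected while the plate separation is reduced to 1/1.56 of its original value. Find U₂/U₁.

Battery connected ⇒ V is held fixed.
C₂ = 1.56 C₁ and U = ½CV², so U₂/U₁ = C₂/C₁ = 1.56.

U₂/U₁ ≈ 1.56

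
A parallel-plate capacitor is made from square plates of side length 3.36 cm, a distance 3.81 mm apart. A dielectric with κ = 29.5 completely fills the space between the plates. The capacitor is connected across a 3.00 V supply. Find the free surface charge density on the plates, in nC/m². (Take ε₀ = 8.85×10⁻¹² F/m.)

A = (3.36 cm)² = 1.13×10⁻³ m².
C = κε₀A/d = 29.5 × 8.85×10⁻¹² × 1.13×10⁻³ / 3.81×10⁻³ = 7.74×10⁻¹¹ F.
σ = Q/A = CV/A = 7.74×10⁻¹¹ × 3.00 / 1.13×10⁻³ = 2.06×10⁻⁷ C/m².

206 nC/m²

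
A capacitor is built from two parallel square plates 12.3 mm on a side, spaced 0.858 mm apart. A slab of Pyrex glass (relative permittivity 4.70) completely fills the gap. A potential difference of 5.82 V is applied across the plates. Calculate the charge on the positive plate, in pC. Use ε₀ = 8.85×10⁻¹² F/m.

42.7 pC

A = (12.3 mm)² = 1.51×10⁻⁴ m².
C = κε₀A/d = 4.70 × 8.85×10⁻¹² × 1.51×10⁻⁴ / 8.58×10⁻⁴ = 7.33×10⁻¹² F.
Q = CV = 7.33×10⁻¹² × 5.82 = 4.27×10⁻¹¹ C.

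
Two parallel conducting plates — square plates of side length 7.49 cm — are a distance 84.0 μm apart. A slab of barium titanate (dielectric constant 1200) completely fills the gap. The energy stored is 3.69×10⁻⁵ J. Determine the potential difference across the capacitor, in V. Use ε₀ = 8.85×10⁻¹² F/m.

V ≈ 10.2 V

A = (7.49 cm)² = 5.61×10⁻³ m².
C = κε₀A/d = 1200 × 8.85×10⁻¹² × 5.61×10⁻³ / 8.40×10⁻⁵ = 7.09×10⁻⁷ F.
V = √(2U/C) = √(2 × 3.69×10⁻⁵ / 7.09×10⁻⁷) = 10.2 V.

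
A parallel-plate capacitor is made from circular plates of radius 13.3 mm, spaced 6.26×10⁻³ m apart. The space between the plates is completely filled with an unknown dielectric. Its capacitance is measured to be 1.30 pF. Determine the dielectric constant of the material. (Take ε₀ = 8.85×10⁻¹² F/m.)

A = π(13.3 mm)² = 5.56×10⁻⁴ m².
κ = Cd/(ε₀A) = 1.30×10⁻¹² × 6.26×10⁻³ / (8.85×10⁻¹² × 5.56×10⁻⁴) = 1.65.

1.65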